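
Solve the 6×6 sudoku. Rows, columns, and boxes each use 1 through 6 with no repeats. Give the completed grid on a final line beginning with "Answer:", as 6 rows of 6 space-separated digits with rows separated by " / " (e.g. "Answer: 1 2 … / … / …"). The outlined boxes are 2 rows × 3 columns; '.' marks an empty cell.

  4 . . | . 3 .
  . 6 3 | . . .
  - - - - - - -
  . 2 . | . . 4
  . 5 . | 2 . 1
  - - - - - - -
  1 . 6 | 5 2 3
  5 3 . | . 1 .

Step 1. [r6c4∈{4,6}] r6c4 is the only open cell in box 6 admitting 4 ⇒ r6c4=4.
Step 2. [r4c5∈{6}] nothing but 6 survives at r4c5. So r4c5=6.
Step 3. [r1c3∈{1,2,5}] across col 3, 5 lands solely at r1c3, so r1c3=5.
Step 4. [r1c4∈{1,6}] 6 has one home in col 4: r1c4. So r1c4=6.
Step 5. [r2c6∈{2,5}] col 6 places 5 nowhere but r2c6 ⇒ r2c6=5.
Step 6. [r4c1∈{3}] r4c1 is down to just 3, so r4c1=3.
Step 7. [r1c2∈{1}] nothing but 1 survives at r1c2, so r1c2=1.
Step 8. [r5c2∈{4}] nothing but 4 survives at r5c2 ⇒ r5c2=4.
Step 9. [r3c5∈{5}] nothing but 5 survives at r3c5, so r3c5=5.
Step 10. [r2c1∈{2}] only 2 remains possible at r2c1, so r2c1=2.
Step 11. [r3c4∈{3}] r3c4's peers cover all but 3, so r3c4=3.
Step 12. [r1c6∈{2}] only 2 remains possible at r1c6 ⇒ r1c6=2.
Step 13. [r6c3∈{2}] nothing but 2 survives at r6c3. So r6c3=2.
Step 14. [r6c6∈{6}] only 6 remains possible at r6c6, so r6c6=6.
Step 15. [r4c3∈{4}] r4c3 is down to just 4. So r4c3=4.
Step 16. [r2c4∈{1}] r2c4 is down to just 1 ⇒ r2c4=1.
Step 17. [r3c3∈{1}] r3c3 is down to just 1 ⇒ r3c3=1.
Step 18. [r2c5∈{4}] r2c5's peers cover all but 4, so r2c5=4.
Step 19. [r3c1∈{6}] nothing but 6 survives at r3c1, so r3c1=6.

Answer: 4 1 5 6 3 2 / 2 6 3 1 4 5 / 6 2 1 3 5 4 / 3 5 4 2 6 1 / 1 4 6 5 2 3 / 5 3 2 4 1 6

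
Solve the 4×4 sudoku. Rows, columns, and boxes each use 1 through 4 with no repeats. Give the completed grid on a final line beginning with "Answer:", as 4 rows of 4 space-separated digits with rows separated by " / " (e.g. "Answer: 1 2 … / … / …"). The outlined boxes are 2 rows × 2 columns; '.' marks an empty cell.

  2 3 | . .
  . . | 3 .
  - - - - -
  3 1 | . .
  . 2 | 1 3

Step 1. [r1c3∈{4}] only 4 remains possible at r1c3 ⇒ r1c3=4.
Step 2. [r2c4∈{1,2}] in row 2, 2 fits only at r2c4. So r2c4=2.
Step 3. [r4c1∈{4}] r4c1 is down to just 4. So r4c1=4.
Step 4. [r2c1∈{1}] r2c1 has the single candidate 1, so r2c1=1.
Step 5. [r1c4∈{1}] r1c4 has the single candidate 1, so r1c4=1.
Step 6. [r2c2∈{4}] r2c2's peers cover all but 4. So r2c2=4.
Step 7. [r3c4∈{4}] nothing but 4 survives at r3c4. So r3c4=4.
Step 8. [r3c3∈{2}] r3c3 is down to just 2 ⇒ r3c3=2.

Answer: 2 3 4 1 / 1 4 3 2 / 3 1 2 4 / 4 2 1 3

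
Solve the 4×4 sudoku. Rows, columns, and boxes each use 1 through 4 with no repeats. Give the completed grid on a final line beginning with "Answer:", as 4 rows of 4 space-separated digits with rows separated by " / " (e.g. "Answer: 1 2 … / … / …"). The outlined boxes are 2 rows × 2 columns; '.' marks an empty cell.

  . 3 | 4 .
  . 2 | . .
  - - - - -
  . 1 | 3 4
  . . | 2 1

Step 1. [r2c1∈{1,4}] row 2 places 4 nowhere but r2c1 ⇒ r2c1=4.
Step 2. [r4c2∈{4}] r4c2 has the single candidate 4. So r4c2=4.
Step 3. [r2c3∈{1}] only 1 remains possible at r2c3. So r2c3=1.
Step 4. [r4c1∈{3}] r4c1's peers cover all but 3, so r4c1=3.
Step 5. [r1c4∈{2}] r1c4's peers cover all but 2. So r1c4=2.
Step 6. [r2c4∈{3}] r2c4 is down to just 3 ⇒ r2c4=3.
Step 7. [r3c1∈{2}] r3c1's peers cover all but 2, so r3c1=2.
Step 8. [r1c1∈{1}] only 1 remains possible at r1c1, so r1c1=1.

Answer: 1 3 4 2 / 4 2 1 3 / 2 1 3 4 / 3 4 2 1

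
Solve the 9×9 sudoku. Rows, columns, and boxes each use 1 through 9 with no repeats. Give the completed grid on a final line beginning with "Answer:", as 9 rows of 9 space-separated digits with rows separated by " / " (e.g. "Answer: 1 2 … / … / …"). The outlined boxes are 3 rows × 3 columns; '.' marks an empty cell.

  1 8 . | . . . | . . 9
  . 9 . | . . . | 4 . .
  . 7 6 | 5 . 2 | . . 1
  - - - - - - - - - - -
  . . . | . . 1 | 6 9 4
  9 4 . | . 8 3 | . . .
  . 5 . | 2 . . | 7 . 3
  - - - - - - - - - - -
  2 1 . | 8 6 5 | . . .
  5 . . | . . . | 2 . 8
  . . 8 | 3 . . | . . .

Step 1. [r8c4∈{1,4,7,9}] r8c4 is the only open cell in col 4 admitting 9 ⇒ r8c4=9.
Step 2. [r4c4∈{7}] nothing but 7 survives at r4c4 ⇒ r4c4=7.
Step 3. [r9c1∈{4,6,7}] 7 has one home in col 1: r9c1, so r9c1=7.
Step 4. [r9c6∈{4}] nothing but 4 survives at r9c6. So r9c6=4.
Step 5. [r2c1∈{3}] only 3 remains possible at r2c1, so r2c1=3.
Step 6. [r6c8∈{1,8}] 8 has one home in box 6: r6c8 ⇒ r6c8=8.
Step 7. [r3c8∈{3}] r3c8 is down to just 3, so r3c8=3.
Step 8. [r1c7∈{5}] r1c7's peers cover all but 5, so r1c7=5.
Step 9. [r1c4∈{4,6}] across col 4, 4 lands solely at r1c4, so r1c4=4.
Step 10. [r8c6∈{7}] only 7 remains possible at r8c6. So r8c6=7.
Step 11. [r1c6∈{6}] r1c6 is down to just 6 ⇒ r1c6=6.
Step 12. [r1c3∈{2}] only 2 remains possible at r1c3. So r1c3=2.
Step 13. [r1c8∈{7}] only 7 remains possible at r1c8, so r1c8=7.
Step 14. [r5c7∈{1}] r5c7 has the single candidate 1 ⇒ r5c7=1.
Step 15. [r8c5∈{1}] r8c5 has the single candidate 1. So r8c5=1.
Step 16. [r9c2∈{6}] only 6 remains possible at r9c2. So r9c2=6.
Step 17. [r7c3∈{3,4,9}] in col 3, 9 fits only at r7c3, so r7c3=9.
Step 18. [r2c9∈{2,6}] col 9 places 6 nowhere but r2c9, so r2c9=6.
Step 19. [r9c9∈{5}] r9c9 has the single candidate 5 ⇒ r9c9=5.
Step 20. [r4c3∈{3}] only 3 remains possible at r4c3, so r4c3=3.
Step 21. [r5c9∈{2}] r5c9 has the single candidate 2, so r5c9=2.
Step 22. [r8c3∈{4}] r8c3 has the single candidate 4. So r8c3=4.
Step 23. [r3c5∈{9}] only 9 remains possible at r3c5 ⇒ r3c5=9.
Step 24. [r5c4∈{6}] only 6 remains possible at r5c4 ⇒ r5c4=6.
Step 25. [r6c3∈{1}] r6c3 is down to just 1. So r6c3=1.
Step 26. [r2c8∈{2}] r2c8 has the single candidate 2 ⇒ r2c8=2.
Step 27. [r2c4∈{1}] only 1 remains possible at r2c4. So r2c4=1.
Step 28. [r5c8∈{5}] only 5 remains possible at r5c8, so r5c8=5.
Step 29. [r4c2∈{2}] r4c2's peers cover all but 2. So r4c2=2.
Step 30. [r3c1∈{4}] r3c1 is down to just 4 ⇒ r3c1=4.
Step 31. [r7c7∈{3}] r7c7 is down to just 3. So r7c7=3.
Step 32. [r3c7∈{8}] nothing but 8 survives at r3c7, so r3c7=8.
Step 33. [r6c5∈{4}] only 4 remains possible at r6c5, so r6c5=4.
Step 34. [r9c5∈{2}] r9c5's peers cover all but 2, so r9c5=2.
Step 35. [r6c6∈{9}] nothing but 9 survives at r6c6 ⇒ r6c6=9.
Step 36. [r2c3∈{5}] r2c3 has the single candidate 5. So r2c3=5.
Step 37. [r2c5∈{7}] r2c5 has the single candidate 7, so r2c5=7.
Step 38. [r6c1∈{6}] r6c1's peers cover all but 6 ⇒ r6c1=6.
Step 39. [r8c8∈{6}] r8c8's peers cover all but 6. So r8c8=6.
Step 40. [r4c1∈{8}] r4c1 has the single candidate 8 ⇒ r4c1=8.
Step 41. [r7c8∈{4}] r7c8 is down to just 4. So r7c8=4.
Step 42. [r9c8∈{1}] nothing but 1 survives at r9c8, so r9c8=1.
Step 43. [r9c7∈{9}] r9c7 is down to just 9 ⇒ r9c7=9.
Step 44. [r2c6∈{8}] nothing but 8 survives at r2c6, so r2c6=8.
Step 45. [r8c2∈{3}] nothing but 3 survives at r8c2. So r8c2=3.
Step 46. [r1c5∈{3}] r1c5's peers cover all but 3 ⇒ r1c5=3.
Step 47. [r7c9∈{7}] r7c9 has the single candidate 7, so r7c9=7.
Step 48. [r4c5∈{5}] r4c5 is down to just 5. So r4c5=5.
Step 49. [r5c3∈{7}] r5c3 is down to just 7 ⇒ r5c3=7.

Answer: 1 8 2 4 3 6 5 7 9 / 3 9 5 1 7 8 4 2 6 / 4 7 6 5 9 2 8 3 1 / 8 2 3 7 5 1 6 9 4 / 9 4 7 6 8 3 1 5 2 / 6 5 1 2 4 9 7 8 3 / 2 1 9 8 6 5 3 4 7 / 5 3 4 9 1 7 2 6 8 / 7 6 8 3 2 4 9 1 5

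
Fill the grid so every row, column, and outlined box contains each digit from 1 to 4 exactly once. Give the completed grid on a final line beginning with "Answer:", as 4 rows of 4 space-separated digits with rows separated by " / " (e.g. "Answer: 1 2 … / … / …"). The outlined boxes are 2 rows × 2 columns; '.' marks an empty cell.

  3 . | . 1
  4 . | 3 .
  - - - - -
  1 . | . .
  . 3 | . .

Step 1. [r2c4∈{2}] only 2 remains possible at r2c4, so r2c4=2.
Step 2. [r3c2∈{2,4}] 4 has one home in col 2: r3c2, so r3c2=4.
Step 3. [r4c3∈{1,2,4}] r4c3 is the only open cell in row 4 admitting 1, so r4c3=1.
Step 4. [r3c4∈{3}] nothing but 3 survives at r3c4. So r3c4=3.
Step 5. [r1c2∈{2}] only 2 remains possible at r1c2. So r1c2=2.
Step 6. [r2c2∈{1}] nothing but 1 survives at r2c2 ⇒ r2c2=1.
Step 7. [r4c4∈{4}] r4c4 has the single candidate 4. So r4c4=4.
Step 8. [r3c3∈{2}] nothing but 2 survives at r3c3 ⇒ r3c3=2.
Step 9. [r1c3∈{4}] nothing but 4 survives at r1c3. So r1c3=4.
Step 10. [r4c1∈{2}] r4c1 is down to just 2, so r4c1=2.

Answer: 3 2 4 1 / 4 1 3 2 / 1 4 2 3 / 2 3 1 4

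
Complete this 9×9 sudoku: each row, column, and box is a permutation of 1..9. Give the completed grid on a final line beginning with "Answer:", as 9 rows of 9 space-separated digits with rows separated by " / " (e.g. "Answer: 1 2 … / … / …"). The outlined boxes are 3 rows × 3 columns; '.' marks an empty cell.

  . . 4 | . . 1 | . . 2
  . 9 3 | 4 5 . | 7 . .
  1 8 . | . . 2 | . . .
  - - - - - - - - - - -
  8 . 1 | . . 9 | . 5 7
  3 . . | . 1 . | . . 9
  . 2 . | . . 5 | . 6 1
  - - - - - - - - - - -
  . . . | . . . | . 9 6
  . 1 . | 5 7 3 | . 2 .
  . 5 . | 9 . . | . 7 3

Step 1. [r5c6∈{4,6,7,8}] 7 has one home in col 6: r5c6, so r5c6=7.
Step 2. [r2c9∈{8}] r2c9 is down to just 8. So r2c9=8.
Step 3. [r2c6∈{6}] r2c6's peers cover all but 6. So r2c6=6.
Step 4. [r9c5∈{2,4,6,8}] 6 has one home in box 8: r9c5 ⇒ r9c5=6.
Step 5. [r1c8∈{3}] r1c8 has the single candidate 3 ⇒ r1c8=3.
Step 6. [r7c7∈{1,4,5,8}] row 7 places 5 nowhere but r7c7 ⇒ r7c7=5.
Step 7. [r5c8∈{4,8}] across col 8, 8 lands solely at r5c8, so r5c8=8.
Step 8. [r8c9∈{4}] nothing but 4 survives at r8c9. So r8c9=4.
Step 9. [r1c1∈{5,6,7}] across row 1, 5 lands solely at r1c1 ⇒ r1c1=5.
Step 10. [r2c1∈{2}] r2c1 has the single candidate 2. So r2c1=2.
Step 11. [r9c1∈{4}] r9c1 has the single candidate 4 ⇒ r9c1=4.
Step 12. [r9c6∈{8}] r9c6 has the single candidate 8. So r9c6=8.
Step 13. [r7c3∈{2,7,8}] 8 has one home in row 7: r7c3 ⇒ r7c3=8.
Step 14. [r7c1∈{7}] r7c1 has the single candidate 7, so r7c1=7.
Step 15. [r1c2∈{6,7}] 7 has one home in col 2: r1c2, so r1c2=7.
Step 16. [r3c3∈{6}] only 6 remains possible at r3c3, so r3c3=6.
Step 17. [r6c1∈{9}] nothing but 9 survives at r6c1. So r6c1=9.
Step 18. [r1c4∈{8}] r1c4 is down to just 8 ⇒ r1c4=8.
Step 19. [r6c4∈{3}] r6c4's peers cover all but 3 ⇒ r6c4=3.
Step 20. [r6c7∈{4}] r6c7's peers cover all but 4. So r6c7=4.
Step 21. [r4c5∈{2,4}] box 5 places 4 nowhere but r4c5. So r4c5=4.
Step 22. [r3c7∈{9}] r3c7 has the single candidate 9, so r3c7=9.
Step 23. [r5c7∈{2}] r5c7's peers cover all but 2, so r5c7=2.
Step 24. [r4c2∈{6}] r4c2 has the single candidate 6, so r4c2=6.
Step 25. [r4c4∈{2}] nothing but 2 survives at r4c4, so r4c4=2.
Step 26. [r7c5∈{2}] r7c5 is down to just 2, so r7c5=2.
Step 27. [r7c6∈{4}] nothing but 4 survives at r7c6 ⇒ r7c6=4.
Step 28. [r8c1∈{6}] nothing but 6 survives at r8c1 ⇒ r8c1=6.
Step 29. [r9c7∈{1}] only 1 remains possible at r9c7, so r9c7=1.
Step 30. [r5c3∈{5}] r5c3's peers cover all but 5 ⇒ r5c3=5.
Step 31. [r3c8∈{4}] r3c8 has the single candidate 4. So r3c8=4.
Step 32. [r5c4∈{6}] nothing but 6 survives at r5c4 ⇒ r5c4=6.
Step 33. [r9c3∈{2}] r9c3's peers cover all but 2, so r9c3=2.
Step 34. [r2c8∈{1}] r2c8 is down to just 1, so r2c8=1.
Step 35. [r3c9∈{5}] only 5 remains possible at r3c9. So r3c9=5.
Step 36. [r1c5∈{9}] only 9 remains possible at r1c5, so r1c5=9.
Step 37. [r5c2∈{4}] r5c2's peers cover all but 4, so r5c2=4.
Step 38. [r7c2∈{3}] r7c2 has the single candidate 3, so r7c2=3.
Step 39. [r6c5∈{8}] r6c5 is down to just 8 ⇒ r6c5=8.
Step 40. [r3c4∈{7}] r3c4 is down to just 7. So r3c4=7.
Step 41. [r3c5∈{3}] r3c5 has the single candidate 3. So r3c5=3.
Step 42. [r8c7∈{8}] r8c7 is down to just 8. So r8c7=8.
Step 43. [r1c7∈{6}] only 6 remains possible at r1c7, so r1c7=6.
Step 44. [r7c4∈{1}] r7c4's peers cover all but 1, so r7c4=1.
Step 45. [r8c3∈{9}] r8c3 has the single candidate 9. So r8c3=9.
Step 46. [r6c3∈{7}] r6c3 is down to just 7. So r6c3=7.
Step 47. [r4c7∈{3}] nothing but 3 survives at r4c7 ⇒ r4c7=3.

Answer: 5 7 4 8 9 1 6 3 2 / 2 9 3 4 5 6 7 1 8 / 1 8 6 7 3 2 9 4 5 / 8 6 1 2 4 9 3 5 7 / 3 4 5 6 1 7 2 8 9 / 9 2 7 3 8 5 4 6 1 / 7 3 8 1 2 4 5 9 6 / 6 1 9 5 7 3 8 2 4 / 4 5 2 9 6 8 1 7 3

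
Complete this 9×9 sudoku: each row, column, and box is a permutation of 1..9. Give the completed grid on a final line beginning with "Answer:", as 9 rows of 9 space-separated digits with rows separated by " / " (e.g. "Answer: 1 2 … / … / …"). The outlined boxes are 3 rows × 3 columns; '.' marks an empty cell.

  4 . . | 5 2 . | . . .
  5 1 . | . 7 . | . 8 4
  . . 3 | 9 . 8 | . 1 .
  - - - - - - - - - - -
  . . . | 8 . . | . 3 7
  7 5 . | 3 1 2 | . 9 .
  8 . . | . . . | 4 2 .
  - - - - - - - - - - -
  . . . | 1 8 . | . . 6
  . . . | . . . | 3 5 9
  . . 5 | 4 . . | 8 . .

Step 1. [r8c5∈{6}] r8c5's peers cover all but 6, so r8c5=6.
Step 2. [r1c8∈{6,7}] 6 has one home in col 8: r1c8 ⇒ r1c8=6.
Step 3. [r8c6∈{7}] r8c6 has the single candidate 7 ⇒ r8c6=7.
Step 4. [r4c6∈{4,5,6,9}] r4c6 is the only open cell in col 6 admitting 4. So r4c6=4.
Step 5. [r9c5∈{3,9}] 3 has one home in col 5: r9c5 ⇒ r9c5=3.
Step 6. [r4c7∈{1,5,6}] col 7 places 1 nowhere but r4c7 ⇒ r4c7=1.
Step 7. [r9c6∈{9}] nothing but 9 survives at r9c6, so r9c6=9.
Step 8. [r4c5∈{5,9}] across row 4, 5 lands solely at r4c5, so r4c5=5.
Step 9. [r6c6∈{6}] only 6 remains possible at r6c6 ⇒ r6c6=6.
Step 10. [r5c3∈{4,6}] across row 5, 4 lands solely at r5c3 ⇒ r5c3=4.
Step 11. [r8c4∈{2}] r8c4's peers cover all but 2 ⇒ r8c4=2.
Step 12. [r7c1∈{2,3,9}] col 1 places 3 nowhere but r7c1. So r7c1=3.
Step 13. [r4c1∈{2,6,9}] 9 has one home in col 1: r4c1, so r4c1=9.
Step 14. [r9c8∈{7}] only 7 remains possible at r9c8, so r9c8=7.
Step 15. [r7c7∈{2}] r7c7's peers cover all but 2, so r7c7=2.
Step 16. [r2c3∈{2,6,9}] 2 has one home in row 2: r2c3, so r2c3=2.
Step 17. [r9c1∈{1,2,6}] r9c1 is the only open cell in col 1 admitting 2 ⇒ r9c1=2.
Step 18. [r3c7∈{5,7}] in col 7, 5 fits only at r3c7. So r3c7=5.
Step 19. [r3c2∈{6,7}] in row 3, 7 fits only at r3c2 ⇒ r3c2=7.
Step 20. [r8c2∈{4,8}] r8c2 is the only open cell in row 8 admitting 4 ⇒ r8c2=4.
Step 21. [r1c2∈{8,9}] in col 2, 8 fits only at r1c2, so r1c2=8.
Step 22. [r1c3∈{9}] r1c3 has the single candidate 9, so r1c3=9.
Step 23. [r8c1∈{1}] r8c1 has the single candidate 1. So r8c1=1.
Step 24. [r2c6∈{3}] nothing but 3 survives at r2c6. So r2c6=3.
Step 25. [r4c3∈{6}] r4c3 is down to just 6. So r4c3=6.
Step 26. [r3c5∈{4}] r3c5's peers cover all but 4. So r3c5=4.
Step 27. [r6c9∈{5}] only 5 remains possible at r6c9, so r6c9=5.
Step 28. [r4c2∈{2}] r4c2's peers cover all but 2 ⇒ r4c2=2.
Step 29. [r3c9∈{2}] r3c9's peers cover all but 2 ⇒ r3c9=2.
Step 30. [r7c6∈{5}] r7c6 has the single candidate 5 ⇒ r7c6=5.
Step 31. [r2c4∈{6}] r2c4's peers cover all but 6. So r2c4=6.
Step 32. [r7c8∈{4}] only 4 remains possible at r7c8 ⇒ r7c8=4.
Step 33. [r1c7∈{7}] r1c7 has the single candidate 7. So r1c7=7.
Step 34. [r9c2∈{6}] r9c2 is down to just 6 ⇒ r9c2=6.
Step 35. [r6c4∈{7}] r6c4's peers cover all but 7 ⇒ r6c4=7.
Step 36. [r7c3∈{7}] only 7 remains possible at r7c3 ⇒ r7c3=7.
Step 37. [r1c6∈{1}] r1c6's peers cover all but 1 ⇒ r1c6=1.
Step 38. [r5c7∈{6}] r5c7's peers cover all but 6, so r5c7=6.
Step 39. [r6c2∈{3}] r6c2 has the single candidate 3. So r6c2=3.
Step 40. [r1c9∈{3}] r1c9's peers cover all but 3, so r1c9=3.
Step 41. [r3c1∈{6}] r3c1 has the single candidate 6 ⇒ r3c1=6.
Step 42. [r9c9∈{1}] r9c9 is down to just 1, so r9c9=1.
Step 43. [r6c3∈{1}] only 1 remains possible at r6c3 ⇒ r6c3=1.
Step 44. [r7c2∈{9}] r7c2's peers cover all but 9, so r7c2=9.
Step 45. [r5c9∈{8}] r5c9's peers cover all but 8. So r5c9=8.
Step 46. [r8c3∈{8}] r8c3 is down to just 8, so r8c3=8.
Step 47. [r6c5∈{9}] nothing but 9 survives at r6c5, so r6c5=9.
Step 48. [r2c7∈{9}] r2c7 is down to just 9 ⇒ r2c7=9.

Answer: 4 8 9 5 2 1 7 6 3 / 5 1 2 6 7 3 9 8 4 / 6 7 3 9 4 8 5 1 2 / 9 2 6 8 5 4 1 3 7 / 7 5 4 3 1 2 6 9 8 / 8 3 1 7 9 6 4 2 5 / 3 9 7 1 8 5 2 4 6 / 1 4 8 2 6 7 3 5 9 / 2 6 5 4 3 9 8 7 1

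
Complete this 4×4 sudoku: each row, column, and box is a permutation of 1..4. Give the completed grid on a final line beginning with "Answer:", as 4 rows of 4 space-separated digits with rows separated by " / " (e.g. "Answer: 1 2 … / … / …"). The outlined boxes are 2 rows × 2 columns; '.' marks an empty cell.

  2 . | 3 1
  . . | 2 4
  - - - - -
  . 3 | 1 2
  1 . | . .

Step 1. [r1c2∈{4}] r1c2 has the single candidate 4. So r1c2=4.
Step 2. [r3c1∈{4}] r3c1's peers cover all but 4, so r3c1=4.
Step 3. [r4c4∈{3}] r4c4 is down to just 3, so r4c4=3.
Step 4. [r2c2∈{1}] r2c2 is down to just 1. So r2c2=1.
Step 5. [r4c3∈{4}] only 4 remains possible at r4c3. So r4c3=4.
Step 6. [r4c2∈{2}] r4c2 has the single candidate 2, so r4c2=2.
Step 7. [r2c1∈{3}] r2c1's peers cover all but 3, so r2c1=3.

Answer: 2 4 3 1 / 3 1 2 4 / 4 3 1 2 / 1 2 4 3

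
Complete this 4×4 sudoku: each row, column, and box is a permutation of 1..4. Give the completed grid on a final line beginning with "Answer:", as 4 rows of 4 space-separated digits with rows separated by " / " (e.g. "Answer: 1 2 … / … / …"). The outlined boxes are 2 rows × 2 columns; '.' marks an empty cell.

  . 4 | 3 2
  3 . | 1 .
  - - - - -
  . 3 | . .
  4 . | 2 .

Step 1. [r4c2∈{1}] r4c2 has the single candidate 1. So r4c2=1.
Step 2. [r3c3∈{4}] r3c3 has the single candidate 4 ⇒ r3c3=4.
Step 3. [r1c1∈{1}] r1c1 is down to just 1. So r1c1=1.
Step 4. [r3c1∈{2}] r3c1 has the single candidate 2, so r3c1=2.
Step 5. [r2c2∈{2}] nothing but 2 survives at r2c2 ⇒ r2c2=2.
Step 6. [r3c4∈{1}] nothing but 1 survives at r3c4. So r3c4=1.
Step 7. [r2c4∈{4}] only 4 remains possible at r2c4 ⇒ r2c4=4.
Step 8. [r4c4∈{3}] only 3 remains possible at r4c4, so r4c4=3.

Answer: 1 4 3 2 / 3 2 1 4 / 2 3 4 1 / 4 1 2 3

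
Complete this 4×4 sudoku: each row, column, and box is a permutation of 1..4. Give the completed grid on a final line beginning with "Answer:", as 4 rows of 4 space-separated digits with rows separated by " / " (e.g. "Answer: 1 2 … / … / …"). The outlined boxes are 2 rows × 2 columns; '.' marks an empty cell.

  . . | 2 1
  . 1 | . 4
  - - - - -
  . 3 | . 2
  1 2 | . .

Step 1. [r3c1∈{4}] only 4 remains possible at r3c1 ⇒ r3c1=4.
Step 2. [r2c3∈{3}] r2c3 is down to just 3. So r2c3=3.
Step 3. [r1c2∈{4}] only 4 remains possible at r1c2, so r1c2=4.
Step 4. [r2c1∈{2}] r2c1 is down to just 2 ⇒ r2c1=2.
Step 5. [r4c4∈{3}] nothing but 3 survives at r4c4. So r4c4=3.
Step 6. [r1c1∈{3}] only 3 remains possible at r1c1 ⇒ r1c1=3.
Step 7. [r4c3∈{4}] only 4 remains possible at r4c3 ⇒ r4c3=4.
Step 8. [r3c3∈{1}] nothing but 1 survives at r3c3. So r3c3=1.

Answer: 3 4 2 1 / 2 1 3 4 / 4 3 1 2 / 1 2 4 3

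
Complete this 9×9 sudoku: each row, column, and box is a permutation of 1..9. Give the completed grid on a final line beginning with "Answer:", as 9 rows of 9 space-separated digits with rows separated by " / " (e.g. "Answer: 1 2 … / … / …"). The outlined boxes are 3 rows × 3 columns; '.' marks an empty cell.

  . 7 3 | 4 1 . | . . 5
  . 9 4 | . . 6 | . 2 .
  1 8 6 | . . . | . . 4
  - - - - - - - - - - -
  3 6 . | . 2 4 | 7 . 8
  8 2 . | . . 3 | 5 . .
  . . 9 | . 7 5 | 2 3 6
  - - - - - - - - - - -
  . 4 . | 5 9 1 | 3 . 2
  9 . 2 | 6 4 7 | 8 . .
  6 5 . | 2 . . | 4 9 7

Step 1. [r4c8∈{1}] r4c8 has the single candidate 1. So r4c8=1.
Step 2. [r9c6∈{8}] r9c6's peers cover all but 8. So r9c6=8.
Step 3. [r6c2∈{1}] r6c2's peers cover all but 1. So r6c2=1.
Step 4. [r3c7∈{9}] r3c7 has the single candidate 9, so r3c7=9.
Step 5. [r2c5∈{3,5,8}] across col 5, 8 lands solely at r2c5, so r2c5=8.
Step 6. [r2c9∈{1,3}] 3 has one home in col 9: r2c9, so r2c9=3.
Step 7. [r3c4∈{3,7}] in col 4, 3 fits only at r3c4. So r3c4=3.
Step 8. [r1c1∈{2}] nothing but 2 survives at r1c1 ⇒ r1c1=2.
Step 9. [r4c4∈{9}] r4c4 has the single candidate 9 ⇒ r4c4=9.
Step 10. [r1c8∈{6,8}] across row 1, 8 lands solely at r1c8 ⇒ r1c8=8.
Step 11. [r5c3∈{7}] r5c3's peers cover all but 7, so r5c3=7.
Step 12. [r9c3∈{1}] r9c3 is down to just 1 ⇒ r9c3=1.
Step 13. [r5c5∈{6}] r5c5's peers cover all but 6 ⇒ r5c5=6.
Step 14. [r3c8∈{7}] r3c8 has the single candidate 7. So r3c8=7.
Step 15. [r8c8∈{5}] r8c8 has the single candidate 5, so r8c8=5.
Step 16. [r9c5∈{3}] r9c5's peers cover all but 3, so r9c5=3.
Step 17. [r1c6∈{9}] r1c6's peers cover all but 9 ⇒ r1c6=9.
Step 18. [r7c8∈{6}] r7c8 has the single candidate 6 ⇒ r7c8=6.
Step 19. [r3c6∈{2}] r3c6 is down to just 2. So r3c6=2.
Step 20. [r2c4∈{7}] only 7 remains possible at r2c4, so r2c4=7.
Step 21. [r5c4∈{1}] r5c4 is down to just 1 ⇒ r5c4=1.
Step 22. [r7c3∈{8}] only 8 remains possible at r7c3. So r7c3=8.
Step 23. [r3c5∈{5}] r3c5 has the single candidate 5. So r3c5=5.
Step 24. [r7c1∈{7}] r7c1 has the single candidate 7, so r7c1=7.
Step 25. [r4c3∈{5}] nothing but 5 survives at r4c3. So r4c3=5.
Step 26. [r8c9∈{1}] nothing but 1 survives at r8c9, so r8c9=1.
Step 27. [r6c1∈{4}] only 4 remains possible at r6c1. So r6c1=4.
Step 28. [r6c4∈{8}] r6c4's peers cover all but 8. So r6c4=8.
Step 29. [r2c1∈{5}] r2c1 has the single candidate 5 ⇒ r2c1=5.
Step 30. [r8c2∈{3}] nothing but 3 survives at r8c2. So r8c2=3.
Step 31. [r5c9∈{9}] nothing but 9 survives at r5c9. So r5c9=9.
Step 32. [r2c7∈{1}] r2c7 has the single candidate 1. So r2c7=1.
Step 33. [r1c7∈{6}] nothing but 6 survives at r1c7 ⇒ r1c7=6.
Step 34. [r5c8∈{4}] only 4 remains possible at r5c8. So r5c8=4.

Answer: 2 7 3 4 1 9 6 8 5 / 5 9 4 7 8 6 1 2 3 / 1 8 6 3 5 2 9 7 4 / 3 6 5 9 2 4 7 1 8 / 8 2 7 1 6 3 5 4 9 / 4 1 9 8 7 5 2 3 6 / 7 4 8 5 9 1 3 6 2 / 9 3 2 6 4 7 8 5 1 / 6 5 1 2 3 8 4 9 7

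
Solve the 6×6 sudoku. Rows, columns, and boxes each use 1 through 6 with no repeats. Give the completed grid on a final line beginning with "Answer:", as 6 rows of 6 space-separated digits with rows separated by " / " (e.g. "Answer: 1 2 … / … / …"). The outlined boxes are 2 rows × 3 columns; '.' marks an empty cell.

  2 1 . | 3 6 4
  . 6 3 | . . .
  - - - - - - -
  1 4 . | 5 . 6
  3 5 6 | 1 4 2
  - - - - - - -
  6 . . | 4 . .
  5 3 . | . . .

Step 1. [r6c6∈{1}] r6c6 is down to just 1. So r6c6=1.
Step 2. [r6c5∈{2}] r6c5 is down to just 2, so r6c5=2.
Step 3. [r5c6∈{3,5}] in col 6, 3 fits only at r5c6. So r5c6=3.
Step 4. [r5c5∈{5}] r5c5 has the single candidate 5 ⇒ r5c5=5.
Step 5. [r3c3∈{2}] r3c3 is down to just 2 ⇒ r3c3=2.
Step 6. [r2c4∈{2}] only 2 remains possible at r2c4 ⇒ r2c4=2.
Step 7. [r6c3∈{4}] nothing but 4 survives at r6c3, so r6c3=4.
Step 8. [r2c1∈{4}] only 4 remains possible at r2c1. So r2c1=4.
Step 9. [r5c3∈{1}] nothing but 1 survives at r5c3 ⇒ r5c3=1.
Step 10. [r6c4∈{6}] r6c4's peers cover all but 6 ⇒ r6c4=6.
Step 11. [r2c5∈{1}] r2c5's peers cover all but 1. So r2c5=1.
Step 12. [r2c6∈{5}] r2c6's peers cover all but 5. So r2c6=5.
Step 13. [r5c2∈{2}] only 2 remains possible at r5c2 ⇒ r5c2=2.
Step 14. [r3c5∈{3}] r3c5's peers cover all but 3 ⇒ r3c5=3.
Step 15. [r1c3∈{5}] r1c3 is down to just 5 ⇒ r1c3=5.

Answer: 2 1 5 3 6 4 / 4 6 3 2 1 5 / 1 4 2 5 3 6 / 3 5 6 1 4 2 / 6 2 1 4 5 3 / 5 3 4 6 2 1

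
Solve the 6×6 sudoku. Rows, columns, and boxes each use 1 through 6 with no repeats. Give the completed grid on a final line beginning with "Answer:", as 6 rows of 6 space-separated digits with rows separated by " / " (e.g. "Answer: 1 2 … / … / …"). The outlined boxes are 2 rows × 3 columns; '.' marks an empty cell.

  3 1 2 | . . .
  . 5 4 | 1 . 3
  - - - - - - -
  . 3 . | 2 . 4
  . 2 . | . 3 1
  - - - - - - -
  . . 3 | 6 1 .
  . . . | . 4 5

Step 1. [r3c5∈{5,6}] r3c5 is the only open cell in box 4 admitting 6 ⇒ r3c5=6.
Step 2. [r5c1∈{2,4,5}] r5c1 is the only open cell in row 5 admitting 5 ⇒ r5c1=5.
Step 3. [r6c2∈{6}] only 6 remains possible at r6c2, so r6c2=6.
Step 4. [r4c4∈{5}] only 5 remains possible at r4c4 ⇒ r4c4=5.
Step 5. [r3c1∈{1}] nothing but 1 survives at r3c1. So r3c1=1.
Step 6. [r4c3∈{6}] nothing but 6 survives at r4c3, so r4c3=6.
Step 7. [r6c1∈{2}] only 2 remains possible at r6c1. So r6c1=2.
Step 8. [r6c3∈{1}] r6c3 is down to just 1 ⇒ r6c3=1.
Step 9. [r2c1∈{6}] r2c1's peers cover all but 6. So r2c1=6.
Step 10. [r5c6∈{2}] only 2 remains possible at r5c6. So r5c6=2.
Step 11. [r1c6∈{6}] r1c6 is down to just 6, so r1c6=6.
Step 12. [r1c4∈{4}] only 4 remains possible at r1c4 ⇒ r1c4=4.
Step 13. [r6c4∈{3}] r6c4 is down to just 3. So r6c4=3.
Step 14. [r3c3∈{5}] r3c3 has the single candidate 5. So r3c3=5.
Step 15. [r4c1∈{4}] r4c1 is down to just 4 ⇒ r4c1=4.
Step 16. [r2c5∈{2}] only 2 remains possible at r2c5 ⇒ r2c5=2.
Step 17. [r1c5∈{5}] only 5 remains possible at r1c5 ⇒ r1c5=5.
Step 18. [r5c2∈{4}] r5c2's peers cover all but 4. So r5c2=4.

Answer: 3 1 2 4 5 6 / 6 5 4 1 2 3 / 1 3 5 2 6 4 / 4 2 6 5 3 1 / 5 4 3 6 1 2 / 2 6 1 3 4 5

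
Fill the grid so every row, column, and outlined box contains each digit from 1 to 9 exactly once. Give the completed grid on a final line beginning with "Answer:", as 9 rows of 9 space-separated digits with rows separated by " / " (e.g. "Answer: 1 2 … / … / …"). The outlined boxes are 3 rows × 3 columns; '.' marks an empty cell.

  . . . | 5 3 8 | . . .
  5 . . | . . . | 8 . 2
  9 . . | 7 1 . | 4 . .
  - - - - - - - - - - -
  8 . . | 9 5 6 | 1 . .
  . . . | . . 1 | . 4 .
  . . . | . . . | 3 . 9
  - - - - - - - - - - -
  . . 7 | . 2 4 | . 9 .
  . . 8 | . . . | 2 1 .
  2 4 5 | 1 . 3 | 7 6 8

Step 1. [r1c8∈{7}] r1c8 is down to just 7, so r1c8=7.
Step 2. [r2c2∈{1,3,6,7}] across row 2, 7 lands solely at r2c2, so r2c2=7.
Step 3. [r2c3∈{1,3,4,6}] row 2 places 1 nowhere but r2c3, so r2c3=1.
Step 4. [r4c3∈{2,3,4}] 4 has one home in row 4: r4c3. So r4c3=4.
Step 5. [r4c2∈{2,3}] r4c2 is the only open cell in row 4 admitting 3 ⇒ r4c2=3.
Step 6. [r8c4∈{6}] r8c4 has the single candidate 6 ⇒ r8c4=6.
Step 7. [r6c8∈{2,5,8}] in col 8, 8 fits only at r6c8, so r6c8=8.
Step 8. [r6c2∈{1,2,5,6}] 5 has one home in row 6: r6c2 ⇒ r6c2=5.
Step 9. [r3c3∈{2,3,6}] r3c3 is the only open cell in col 3 admitting 3, so r3c3=3.
Step 10. [r9c5∈{9}] only 9 remains possible at r9c5, so r9c5=9.
Step 11. [r6c1∈{1,6,7}] r6c1 is the only open cell in row 6 admitting 1. So r6c1=1.
Step 12. [r6c3∈{2,6}] r6c3 is the only open cell in row 6 admitting 6 ⇒ r6c3=6.
Step 13. [r1c3∈{2}] nothing but 2 survives at r1c3, so r1c3=2.
Step 14. [r1c2∈{6}] r1c2's peers cover all but 6. So r1c2=6.
Step 15. [r8c5∈{7}] r8c5's peers cover all but 7 ⇒ r8c5=7.
Step 16. [r7c7∈{5}] r7c7 is down to just 5 ⇒ r7c7=5.
Step 17. [r5c9∈{5,6,7}] 5 has one home in row 5: r5c9, so r5c9=5.
Step 18. [r5c4∈{2,3,8}] in row 5, 3 fits only at r5c4, so r5c4=3.
Step 19. [r6c5∈{4}] only 4 remains possible at r6c5. So r6c5=4.
Step 20. [r8c1∈{3}] only 3 remains possible at r8c1 ⇒ r8c1=3.
Step 21. [r6c6∈{2,7}] 7 has one home in row 6: r6c6, so r6c6=7.
Step 22. [r8c2∈{9}] r8c2's peers cover all but 9. So r8c2=9.
Step 23. [r5c7∈{6}] r5c7 has the single candidate 6, so r5c7=6.
Step 24. [r5c1∈{7}] r5c1 is down to just 7, so r5c1=7.
Step 25. [r7c1∈{6}] nothing but 6 survives at r7c1. So r7c1=6.
Step 26. [r3c2∈{8}] only 8 remains possible at r3c2. So r3c2=8.
Step 27. [r8c6∈{5}] r8c6's peers cover all but 5. So r8c6=5.
Step 28. [r6c4∈{2}] nothing but 2 survives at r6c4, so r6c4=2.
Step 29. [r1c9∈{1}] r1c9 is down to just 1. So r1c9=1.
Step 30. [r4c9∈{7}] r4c9's peers cover all but 7, so r4c9=7.
Step 31. [r2c5∈{6}] r2c5's peers cover all but 6. So r2c5=6.
Step 32. [r2c8∈{3}] r2c8 has the single candidate 3, so r2c8=3.
Step 33. [r5c2∈{2}] r5c2 is down to just 2. So r5c2=2.
Step 34. [r3c9∈{6}] only 6 remains possible at r3c9 ⇒ r3c9=6.
Step 35. [r2c6∈{9}] nothing but 9 survives at r2c6, so r2c6=9.
Step 36. [r4c8∈{2}] r4c8 is down to just 2 ⇒ r4c8=2.
Step 37. [r3c8∈{5}] r3c8's peers cover all but 5. So r3c8=5.
Step 38. [r8c9∈{4}] nothing but 4 survives at r8c9 ⇒ r8c9=4.
Step 39. [r7c9∈{3}] nothing but 3 survives at r7c9. So r7c9=3.
Step 40. [r1c7∈{9}] only 9 remains possible at r1c7, so r1c7=9.
Step 41. [r1c1∈{4}] r1c1's peers cover all but 4. So r1c1=4.
Step 42. [r5c3∈{9}] r5c3's peers cover all but 9 ⇒ r5c3=9.
Step 43. [r7c4∈{8}] r7c4 has the single candidate 8. So r7c4=8.
Step 44. [r5c5∈{8}] r5c5's peers cover all but 8 ⇒ r5c5=8.
Step 45. [r3c6∈{2}] nothing but 2 survives at r3c6, so r3c6=2.
Step 46. [r2c4∈{4}] r2c4 is down to just 4 ⇒ r2c4=4.
Step 47. [r7c2∈{1}] r7c2's peers cover all but 1, so r7c2=1.

Answer: 4 6 2 5 3 8 9 7 1 / 5 7 1 4 6 9 8 3 2 / 9 8 3 7 1 2 4 5 6 / 8 3 4 9 5 6 1 2 7 / 7 2 9 3 8 1 6 4 5 / 1 5 6 2 4 7 3 8 9 / 6 1 7 8 2 4 5 9 3 / 3 9 8 6 7 5 2 1 4 / 2 4 5 1 9 3 7 6 8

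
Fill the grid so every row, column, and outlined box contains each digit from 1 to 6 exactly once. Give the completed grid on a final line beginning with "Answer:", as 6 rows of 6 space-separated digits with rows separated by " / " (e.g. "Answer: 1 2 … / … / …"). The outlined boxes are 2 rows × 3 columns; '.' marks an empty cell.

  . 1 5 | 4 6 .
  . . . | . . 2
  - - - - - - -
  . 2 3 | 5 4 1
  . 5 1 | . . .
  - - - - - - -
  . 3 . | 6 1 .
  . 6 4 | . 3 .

Step 1. [r1c6∈{3}] r1c6's peers cover all but 3, so r1c6=3.
Step 2. [r5c3∈{2}] r5c3 has the single candidate 2. So r5c3=2.
Step 3. [r4c1∈{4,6}] r4c1 is the only open cell in row 4 admitting 4 ⇒ r4c1=4.
Step 4. [r6c6∈{5}] r6c6 has the single candidate 5, so r6c6=5.
Step 5. [r3c1∈{6}] only 6 remains possible at r3c1 ⇒ r3c1=6.
Step 6. [r4c4∈{2,3}] r4c4 is the only open cell in row 4 admitting 3. So r4c4=3.
Step 7. [r2c3∈{6}] nothing but 6 survives at r2c3. So r2c3=6.
Step 8. [r5c6∈{4}] only 4 remains possible at r5c6. So r5c6=4.
Step 9. [r1c1∈{2}] only 2 remains possible at r1c1. So r1c1=2.
Step 10. [r2c1∈{3}] r2c1 has the single candidate 3 ⇒ r2c1=3.
Step 11. [r6c4∈{2}] nothing but 2 survives at r6c4, so r6c4=2.
Step 12. [r2c4∈{1}] r2c4 has the single candidate 1 ⇒ r2c4=1.
Step 13. [r4c5∈{2}] nothing but 2 survives at r4c5, so r4c5=2.
Step 14. [r5c1∈{5}] nothing but 5 survives at r5c1 ⇒ r5c1=5.
Step 15. [r6c1∈{1}] r6c1's peers cover all but 1 ⇒ r6c1=1.
Step 16. [r2c2∈{4}] r2c2 has the single candidate 4, so r2c2=4.
Step 17. [r4c6∈{6}] r4c6's peers cover all but 6 ⇒ r4c6=6.
Step 18. [r2c5∈{5}] only 5 remains possible at r2c5, so r2c5=5.

Answer: 2 1 5 4 6 3 / 3 4 6 1 5 2 / 6 2 3 5 4 1 / 4 5 1 3 2 6 / 5 3 2 6 1 4 / 1 6 4 2 3 5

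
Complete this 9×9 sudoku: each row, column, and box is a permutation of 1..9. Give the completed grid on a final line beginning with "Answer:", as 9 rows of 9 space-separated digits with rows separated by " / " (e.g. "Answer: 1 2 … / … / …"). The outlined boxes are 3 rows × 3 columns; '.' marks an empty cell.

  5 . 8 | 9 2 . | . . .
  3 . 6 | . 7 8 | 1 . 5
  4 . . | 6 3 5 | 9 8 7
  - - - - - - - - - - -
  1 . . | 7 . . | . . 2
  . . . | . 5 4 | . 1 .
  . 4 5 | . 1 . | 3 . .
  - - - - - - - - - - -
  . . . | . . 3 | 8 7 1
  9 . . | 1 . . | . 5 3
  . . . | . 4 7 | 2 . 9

Step 1. [r9c8∈{6}] nothing but 6 survives at r9c8, so r9c8=6.
Step 2. [r6c1∈{2,6,7,8}] across row 6, 7 lands solely at r6c1 ⇒ r6c1=7.
Step 3. [r1c9∈{4,6}] col 9 places 4 nowhere but r1c9. So r1c9=4.
Step 4. [r5c4∈{2,3,8}] col 4 places 3 nowhere but r5c4. So r5c4=3.
Step 5. [r9c1∈{8}] r9c1's peers cover all but 8, so r9c1=8.
Step 6. [r8c3∈{2,4,7}] in col 3, 7 fits only at r8c3, so r8c3=7.
Step 7. [r2c2∈{2,9}] 9 has one home in row 2: r2c2. So r2c2=9.
Step 8. [r6c4∈{2,8}] in col 4, 8 fits only at r6c4. So r6c4=8.
Step 9. [r7c4∈{2,5}] r7c4 is the only open cell in col 4 admitting 2 ⇒ r7c4=2.
Step 10. [r8c6∈{6}] nothing but 6 survives at r8c6 ⇒ r8c6=6.
Step 11. [r4c6∈{9}] r4c6 has the single candidate 9. So r4c6=9.
Step 12. [r4c2∈{3,6,8}] r4c2 is the only open cell in row 4 admitting 8, so r4c2=8.
Step 13. [r9c2∈{1,3,5}] col 2 places 3 nowhere but r9c2, so r9c2=3.
Step 14. [r5c1∈{2,6}] r5c1 is the only open cell in col 1 admitting 2 ⇒ r5c1=2.
Step 15. [r5c2∈{6}] r5c2 is down to just 6, so r5c2=6.
Step 16. [r3c3∈{1,2}] in col 3, 2 fits only at r3c3 ⇒ r3c3=2.
Step 17. [r4c7∈{4,5,6}] across row 4, 5 lands solely at r4c7, so r4c7=5.
Step 18. [r1c6∈{1}] only 1 remains possible at r1c6, so r1c6=1.
Step 19. [r8c2∈{2}] only 2 remains possible at r8c2. So r8c2=2.
Step 20. [r1c8∈{3}] r1c8 is down to just 3 ⇒ r1c8=3.
Step 21. [r5c3∈{9}] r5c3 is down to just 9, so r5c3=9.
Step 22. [r6c8∈{9}] r6c8 is down to just 9 ⇒ r6c8=9.
Step 23. [r6c9∈{6}] only 6 remains possible at r6c9, so r6c9=6.
Step 24. [r7c2∈{5}] r7c2's peers cover all but 5 ⇒ r7c2=5.
Step 25. [r5c7∈{7}] r5c7 is down to just 7 ⇒ r5c7=7.
Step 26. [r5c9∈{8}] r5c9's peers cover all but 8, so r5c9=8.
Step 27. [r4c8∈{4}] only 4 remains possible at r4c8. So r4c8=4.
Step 28. [r2c4∈{4}] nothing but 4 survives at r2c4. So r2c4=4.
Step 29. [r6c6∈{2}] nothing but 2 survives at r6c6, so r6c6=2.
Step 30. [r8c5∈{8}] r8c5 is down to just 8 ⇒ r8c5=8.
Step 31. [r8c7∈{4}] r8c7's peers cover all but 4 ⇒ r8c7=4.
Step 32. [r4c3∈{3}] r4c3 has the single candidate 3 ⇒ r4c3=3.
Step 33. [r7c3∈{4}] r7c3's peers cover all but 4, so r7c3=4.
Step 34. [r3c2∈{1}] only 1 remains possible at r3c2 ⇒ r3c2=1.
Step 35. [r4c5∈{6}] r4c5's peers cover all but 6. So r4c5=6.
Step 36. [r1c2∈{7}] only 7 remains possible at r1c2, so r1c2=7.
Step 37. [r9c3∈{1}] only 1 remains possible at r9c3. So r9c3=1.
Step 38. [r7c1∈{6}] r7c1's peers cover all but 6, so r7c1=6.
Step 39. [r9c4∈{5}] r9c4 is down to just 5. So r9c4=5.
Step 40. [r2c8∈{2}] r2c8 has the single candidate 2 ⇒ r2c8=2.
Step 41. [r1c7∈{6}] r1c7 has the single candidate 6, so r1c7=6.
Step 42. [r7c5∈{9}] only 9 remains possible at r7c5, so r7c5=9.

Answer: 5 7 8 9 2 1 6 3 4 / 3 9 6 4 7 8 1 2 5 / 4 1 2 6 3 5 9 8 7 / 1 8 3 7 6 9 5 4 2 / 2 6 9 3 5 4 7 1 8 / 7 4 5 8 1 2 3 9 6 / 6 5 4 2 9 3 8 7 1 / 9 2 7 1 8 6 4 5 3 / 8 3 1 5 4 7 2 6 9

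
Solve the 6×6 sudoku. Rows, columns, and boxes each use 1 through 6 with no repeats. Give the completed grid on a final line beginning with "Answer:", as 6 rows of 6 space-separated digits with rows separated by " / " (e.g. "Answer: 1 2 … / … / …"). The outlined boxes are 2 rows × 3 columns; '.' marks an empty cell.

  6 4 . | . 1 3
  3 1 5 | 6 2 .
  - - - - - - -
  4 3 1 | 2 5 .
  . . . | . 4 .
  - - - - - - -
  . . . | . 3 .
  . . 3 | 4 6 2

Step 1. [r5c6∈{1,5}] col 6 places 5 nowhere but r5c6. So r5c6=5.
Step 2. [r4c6∈{1,6}] in col 6, 1 fits only at r4c6 ⇒ r4c6=1.
Step 3. [r6c2∈{5}] r6c2 has the single candidate 5. So r6c2=5.
Step 4. [r5c3∈{2,4,6}] r5c3 is the only open cell in row 5 admitting 4 ⇒ r5c3=4.
Step 5. [r4c3∈{2,6}] in col 3, 6 fits only at r4c3. So r4c3=6.
Step 6. [r4c2∈{2}] r4c2's peers cover all but 2, so r4c2=2.
Step 7. [r6c1∈{1}] r6c1 has the single candidate 1. So r6c1=1.
Step 8. [r5c2∈{6}] only 6 remains possible at r5c2 ⇒ r5c2=6.
Step 9. [r5c4∈{1}] r5c4's peers cover all but 1 ⇒ r5c4=1.
Step 10. [r5c1∈{2}] nothing but 2 survives at r5c1, so r5c1=2.
Step 11. [r2c6∈{4}] nothing but 4 survives at r2c6 ⇒ r2c6=4.
Step 12. [r3c6∈{6}] r3c6 is down to just 6 ⇒ r3c6=6.
Step 13. [r1c4∈{5}] only 5 remains possible at r1c4 ⇒ r1c4=5.
Step 14. [r1c3∈{2}] r1c3's peers cover all but 2 ⇒ r1c3=2.
Step 15. [r4c1∈{5}] r4c1's peers cover all but 5, so r4c1=5.
Step 16. [r4c4∈{3}] r4c4 is down to just 3. So r4c4=3.

Answer: 6 4 2 5 1 3 / 3 1 5 6 2 4 / 4 3 1 2 5 6 / 5 2 6 3 4 1 / 2 6 4 1 3 5 / 1 5 3 4 6 2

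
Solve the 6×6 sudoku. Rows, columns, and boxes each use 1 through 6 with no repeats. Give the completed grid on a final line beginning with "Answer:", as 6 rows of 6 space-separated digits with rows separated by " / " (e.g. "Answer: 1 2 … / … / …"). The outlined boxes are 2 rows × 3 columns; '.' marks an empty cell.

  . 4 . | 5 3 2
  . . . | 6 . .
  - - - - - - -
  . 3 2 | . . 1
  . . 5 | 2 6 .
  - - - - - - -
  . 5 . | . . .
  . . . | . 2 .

Step 1. [r6c2∈{1,6}] in col 2, 6 fits only at r6c2, so r6c2=6.
Step 2. [r3c4∈{4}] nothing but 4 survives at r3c4, so r3c4=4.
Step 3. [r2c5∈{1,4}] 1 has one home in box 2: r2c5, so r2c5=1.
Step 4. [r5c1∈{1,2,3,4}] across row 5, 2 lands solely at r5c1. So r5c1=2.
Step 5. [r2c3∈{3}] nothing but 3 survives at r2c3, so r2c3=3.
Step 6. [r6c1∈{1,3,4}] across col 1, 3 lands solely at r6c1, so r6c1=3.
Step 7. [r5c5∈{4}] nothing but 4 survives at r5c5 ⇒ r5c5=4.
Step 8. [r5c3∈{1}] only 1 remains possible at r5c3 ⇒ r5c3=1.
Step 9. [r1c1∈{1,6}] row 1 places 1 nowhere but r1c1, so r1c1=1.
Step 10. [r5c6∈{3,6}] row 5 places 6 nowhere but r5c6. So r5c6=6.
Step 11. [r4c2∈{1}] r4c2's peers cover all but 1, so r4c2=1.
Step 12. [r3c5∈{5}] only 5 remains possible at r3c5, so r3c5=5.
Step 13. [r2c2∈{2}] r2c2's peers cover all but 2 ⇒ r2c2=2.
Step 14. [r2c6∈{4}] nothing but 4 survives at r2c6. So r2c6=4.
Step 15. [r6c3∈{4}] r6c3 has the single candidate 4, so r6c3=4.
Step 16. [r4c1∈{4}] nothing but 4 survives at r4c1 ⇒ r4c1=4.
Step 17. [r5c4∈{3}] r5c4's peers cover all but 3, so r5c4=3.
Step 18. [r6c6∈{5}] r6c6 has the single candidate 5, so r6c6=5.
Step 19. [r3c1∈{6}] r3c1's peers cover all but 6 ⇒ r3c1=6.
Step 20. [r4c6∈{3}] r4c6's peers cover all but 3 ⇒ r4c6=3.
Step 21. [r6c4∈{1}] r6c4's peers cover all but 1 ⇒ r6c4=1.
Step 22. [r1c3∈{6}] only 6 remains possible at r1c3 ⇒ r1c3=6.
Step 23. [r2c1∈{5}] r2c1 has the single candidate 5, so r2c1=5.

Answer: 1 4 6 5 3 2 / 5 2 3 6 1 4 / 6 3 2 4 5 1 / 4 1 5 2 6 3 / 2 5 1 3 4 6 / 3 6 4 1 2 5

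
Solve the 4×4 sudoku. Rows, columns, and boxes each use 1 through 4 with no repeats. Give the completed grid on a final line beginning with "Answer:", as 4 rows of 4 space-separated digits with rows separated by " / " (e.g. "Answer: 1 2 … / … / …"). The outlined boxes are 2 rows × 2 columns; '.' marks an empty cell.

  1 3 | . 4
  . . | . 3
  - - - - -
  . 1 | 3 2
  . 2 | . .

Step 1. [r4c3∈{1,4}] 4 has one home in col 3: r4c3. So r4c3=4.
Step 2. [r2c1∈{2,4}] col 1 places 2 nowhere but r2c1 ⇒ r2c1=2.
Step 3. [r2c2∈{4}] r2c2 is down to just 4 ⇒ r2c2=4.
Step 4. [r3c1∈{4}] r3c1's peers cover all but 4. So r3c1=4.
Step 5. [r1c3∈{2}] nothing but 2 survives at r1c3. So r1c3=2.
Step 6. [r4c1∈{3}] r4c1 is down to just 3 ⇒ r4c1=3.
Step 7. [r2c3∈{1}] r2c3 is down to just 1. So r2c3=1.
Step 8. [r4c4∈{1}] nothing but 1 survives at r4c4 ⇒ r4c4=1.

Answer: 1 3 2 4 / 2 4 1 3 / 4 1 3 2 / 3 2 4 1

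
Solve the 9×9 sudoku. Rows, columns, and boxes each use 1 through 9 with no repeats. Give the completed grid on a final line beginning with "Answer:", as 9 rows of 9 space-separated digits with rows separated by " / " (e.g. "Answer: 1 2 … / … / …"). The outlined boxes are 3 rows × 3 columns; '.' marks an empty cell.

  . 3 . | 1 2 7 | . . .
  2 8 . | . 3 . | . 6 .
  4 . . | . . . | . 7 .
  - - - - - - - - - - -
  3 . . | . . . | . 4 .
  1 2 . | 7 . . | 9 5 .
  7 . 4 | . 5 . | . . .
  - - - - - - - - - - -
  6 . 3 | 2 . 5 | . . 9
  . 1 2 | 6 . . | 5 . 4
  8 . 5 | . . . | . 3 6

Step 1. [r6c8∈{1,2,8}] in col 8, 2 fits only at r6c8 ⇒ r6c8=2.
Step 2. [r6c4∈{3,8,9}] r6c4 is the only open cell in col 4 admitting 3, so r6c4=3.
Step 3. [r3c9∈{1,2,3,5,8}] across col 9, 2 lands solely at r3c9. So r3c9=2.
Step 4. [r1c3∈{6,9}] 6 has one home in row 1: r1c3 ⇒ r1c3=6.
Step 5. [r8c8∈{8}] r8c8 is down to just 8, so r8c8=8.
Step 6. [r7c5∈{1,4,7,8}] 8 has one home in row 7: r7c5 ⇒ r7c5=8.
Step 7. [r8c1∈{9}] only 9 remains possible at r8c1 ⇒ r8c1=9.
Step 8. [r4c6∈{1,2,6,8,9}] across row 4, 2 lands solely at r4c6 ⇒ r4c6=2.
Step 9. [r4c2∈{5,6,9}] row 4 places 5 nowhere but r4c2, so r4c2=5.
Step 10. [r3c2∈{9}] only 9 remains possible at r3c2 ⇒ r3c2=9.
Step 11. [r6c6∈{1,6,8,9}] in row 6, 9 fits only at r6c6 ⇒ r6c6=9.
Step 12. [r4c4∈{8}] only 8 remains possible at r4c4. So r4c4=8.
Step 13. [r4c5∈{1,6}] across box 5, 1 lands solely at r4c5. So r4c5=1.
Step 14. [r2c6∈{4}] r2c6 is down to just 4, so r2c6=4.
Step 15. [r2c7∈{1}] nothing but 1 survives at r2c7, so r2c7=1.
Step 16. [r9c4∈{4,9}] across col 4, 4 lands solely at r9c4. So r9c4=4.
Step 17. [r7c7∈{7}] r7c7's peers cover all but 7, so r7c7=7.
Step 18. [r3c6∈{6,8}] 8 has one home in col 6: r3c6, so r3c6=8.
Step 19. [r2c9∈{5}] r2c9 is down to just 5. So r2c9=5.
Step 20. [r1c9∈{8}] nothing but 8 survives at r1c9, so r1c9=8.
Step 21. [r5c5∈{4,6}] r5c5 is the only open cell in row 5 admitting 4. So r5c5=4.
Step 22. [r6c2∈{6}] r6c2 is down to just 6. So r6c2=6.
Step 23. [r8c5∈{7}] r8c5's peers cover all but 7, so r8c5=7.
Step 24. [r5c9∈{3}] r5c9 is down to just 3 ⇒ r5c9=3.
Step 25. [r3c5∈{6}] only 6 remains possible at r3c5. So r3c5=6.
Step 26. [r4c3∈{9}] only 9 remains possible at r4c3 ⇒ r4c3=9.
Step 27. [r3c4∈{5}] r3c4 has the single candidate 5, so r3c4=5.
Step 28. [r9c5∈{9}] nothing but 9 survives at r9c5. So r9c5=9.
Step 29. [r2c3∈{7}] r2c3's peers cover all but 7. So r2c3=7.
Step 30. [r9c6∈{1}] r9c6 has the single candidate 1. So r9c6=1.
Step 31. [r1c7∈{4}] r1c7's peers cover all but 4. So r1c7=4.
Step 32. [r1c8∈{9}] r1c8's peers cover all but 9, so r1c8=9.
Step 33. [r1c1∈{5}] r1c1 is down to just 5, so r1c1=5.
Step 34. [r2c4∈{9}] only 9 remains possible at r2c4, so r2c4=9.
Step 35. [r7c2∈{4}] r7c2 has the single candidate 4. So r7c2=4.
Step 36. [r8c6∈{3}] r8c6's peers cover all but 3 ⇒ r8c6=3.
Step 37. [r9c7∈{2}] nothing but 2 survives at r9c7. So r9c7=2.
Step 38. [r9c2∈{7}] r9c2 is down to just 7. So r9c2=7.
Step 39. [r3c3∈{1}] r3c3 has the single candidate 1, so r3c3=1.
Step 40. [r5c6∈{6}] r5c6's peers cover all but 6. So r5c6=6.
Step 41. [r4c7∈{6}] only 6 remains possible at r4c7. So r4c7=6.
Step 42. [r6c9∈{1}] r6c9 is down to just 1 ⇒ r6c9=1.
Step 43. [r7c8∈{1}] only 1 remains possible at r7c8 ⇒ r7c8=1.
Step 44. [r6c7∈{8}] r6c7's peers cover all but 8. So r6c7=8.
Step 45. [r3c7∈{3}] nothing but 3 survives at r3c7 ⇒ r3c7=3.
Step 46. [r4c9∈{7}] nothing but 7 survives at r4c9, so r4c9=7.
Step 47. [r5c3∈{8}] r5c3 has the single candidate 8. So r5c3=8.

Answer: 5 3 6 1 2 7 4 9 8 / 2 8 7 9 3 4 1 6 5 / 4 9 1 5 6 8 3 7 2 / 3 5 9 8 1 2 6 4 7 / 1 2 8 7 4 6 9 5 3 / 7 6 4 3 5 9 8 2 1 / 6 4 3 2 8 5 7 1 9 / 9 1 2 6 7 3 5 8 4 / 8 7 5 4 9 1 2 3 6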